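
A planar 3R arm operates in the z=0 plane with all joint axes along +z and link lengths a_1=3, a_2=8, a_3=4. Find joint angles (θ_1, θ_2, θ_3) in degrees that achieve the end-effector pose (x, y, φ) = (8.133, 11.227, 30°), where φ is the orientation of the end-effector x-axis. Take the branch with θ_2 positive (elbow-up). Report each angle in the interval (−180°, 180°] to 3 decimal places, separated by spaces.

wrist centre = target − a_3·(cos φ, sin φ) = (4.6689, 9.2270)
cos θ_2 = (106.9361−3²−8²)/(2·3·8) = 0.7070; θ_2 = 45.0084° (elbow-up)
β = atan2(9.2270,4.6689) = 63.1604°; ψ = atan2(5.6577,8.6560) = 33.1691°
θ_1 = β − ψ = 29.9913°
θ_3 = φ − θ_1 − θ_2 = -44.9997° (wrapped to (-180°,180°])

29.991 45.008 -45.000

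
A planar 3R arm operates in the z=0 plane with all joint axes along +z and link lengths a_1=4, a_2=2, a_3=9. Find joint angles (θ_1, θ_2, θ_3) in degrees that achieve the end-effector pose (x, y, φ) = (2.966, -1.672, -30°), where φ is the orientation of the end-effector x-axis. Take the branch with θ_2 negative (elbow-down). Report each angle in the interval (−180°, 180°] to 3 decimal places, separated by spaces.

wrist centre = target − a_3·(cos φ, sin φ) = (-4.8282, 2.8280)
cos θ_2 = (31.3094−4²−2²)/(2·4·2) = 0.7068; θ_2 = -45.0219° (elbow-down)
β = atan2(2.8280,-4.8282) = 149.6416°; ψ = atan2(-1.4148,5.4137) = -14.6456°
θ_1 = β − ψ = 164.2871°
θ_3 = φ − θ_1 − θ_2 = -149.2652° (wrapped to (-180°,180°])

164.287 -45.022 -149.265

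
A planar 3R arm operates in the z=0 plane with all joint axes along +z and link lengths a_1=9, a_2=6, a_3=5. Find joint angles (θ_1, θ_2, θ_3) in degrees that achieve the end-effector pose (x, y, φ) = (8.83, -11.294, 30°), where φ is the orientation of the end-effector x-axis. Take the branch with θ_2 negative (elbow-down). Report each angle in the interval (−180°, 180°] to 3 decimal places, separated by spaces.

wrist centre = target − a_3·(cos φ, sin φ) = (4.4999, -13.7940)
cos θ_2 = (210.5233−9²−6²)/(2·9·6) = 0.8660; θ_2 = -30.0079° (elbow-down)
β = atan2(-13.7940,4.4999) = -71.9327°; ψ = atan2(-3.0007,14.1957) = -11.9356°
θ_1 = β − ψ = -59.9971°
θ_3 = φ − θ_1 − θ_2 = 120.0050° (wrapped to (-180°,180°])

-59.997 -30.008 120.005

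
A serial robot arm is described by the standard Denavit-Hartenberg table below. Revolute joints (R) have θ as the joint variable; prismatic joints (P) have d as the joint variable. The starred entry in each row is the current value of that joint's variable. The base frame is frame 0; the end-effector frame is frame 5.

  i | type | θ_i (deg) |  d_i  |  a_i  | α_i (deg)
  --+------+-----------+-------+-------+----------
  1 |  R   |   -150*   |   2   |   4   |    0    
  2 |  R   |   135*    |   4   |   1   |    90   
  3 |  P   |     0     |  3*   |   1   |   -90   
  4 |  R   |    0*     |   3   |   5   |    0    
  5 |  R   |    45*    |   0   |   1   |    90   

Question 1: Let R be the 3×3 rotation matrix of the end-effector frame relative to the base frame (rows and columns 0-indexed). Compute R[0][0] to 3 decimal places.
0.866

End-effector x-axis (col 0 of R) = (0.8660,0.5000,0.0000)
R[0][0] = 0.8660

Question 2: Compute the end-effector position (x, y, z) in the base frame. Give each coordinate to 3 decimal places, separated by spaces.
3.387 -6.210 9.000

after link 1: o_1 = (-3.4641, -2.0000, 2.0000)
after link 2: o_2 = (-2.4982, -2.2588, 6.0000)
after link 3: o_3 = (-2.3087, -5.4154, 6.0000)
after link 4: o_4 = (2.5209, -6.7095, 9.0000)
after link 5: o_5 = (3.3869, -6.2095, 9.0000)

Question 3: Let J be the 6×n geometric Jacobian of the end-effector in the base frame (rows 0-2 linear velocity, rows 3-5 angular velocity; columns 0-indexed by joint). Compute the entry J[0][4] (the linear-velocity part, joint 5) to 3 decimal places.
-0.500

axis z_4 = (0.0000,0.0000,1.0000); lever o_n−o_4 = (0.8660,0.5000,0.0000)
cross product → J_v[:, 4] = (-0.5000,0.8660,0.0000)
J_ω[:, 4] = z_4
entry J[0][4] = -0.5000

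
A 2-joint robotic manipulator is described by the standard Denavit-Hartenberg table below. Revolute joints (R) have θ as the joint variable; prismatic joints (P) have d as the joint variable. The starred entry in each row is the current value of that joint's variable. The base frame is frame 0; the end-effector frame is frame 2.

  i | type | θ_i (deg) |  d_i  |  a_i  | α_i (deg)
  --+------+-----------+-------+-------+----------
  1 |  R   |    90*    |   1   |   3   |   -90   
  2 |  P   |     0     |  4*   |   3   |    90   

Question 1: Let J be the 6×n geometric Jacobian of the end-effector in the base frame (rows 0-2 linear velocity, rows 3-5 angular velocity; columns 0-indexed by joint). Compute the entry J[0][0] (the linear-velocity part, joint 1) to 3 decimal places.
-6.000

axis z_0 = ẑ; lever o_n−o_0 = (-4.0000,6.0000,1.0000)
cross product → J_v[:, 0] = (-6.0000,-4.0000,0.0000)
J_ω[:, 0] = z_0
entry J[0][0] = -6.0000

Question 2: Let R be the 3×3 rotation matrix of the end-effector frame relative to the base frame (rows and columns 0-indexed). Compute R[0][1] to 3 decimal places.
End-effector y-axis (col 1 of R) = (-1.0000,0.0000,0.0000)
R[0][1] = -1.0000

-1.000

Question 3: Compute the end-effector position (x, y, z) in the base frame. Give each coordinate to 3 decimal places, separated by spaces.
after link 1: o_1 = (0.0000, 3.0000, 1.0000)
after link 2: o_2 = (-4.0000, 6.0000, 1.0000)

-4.000 6.000 1.000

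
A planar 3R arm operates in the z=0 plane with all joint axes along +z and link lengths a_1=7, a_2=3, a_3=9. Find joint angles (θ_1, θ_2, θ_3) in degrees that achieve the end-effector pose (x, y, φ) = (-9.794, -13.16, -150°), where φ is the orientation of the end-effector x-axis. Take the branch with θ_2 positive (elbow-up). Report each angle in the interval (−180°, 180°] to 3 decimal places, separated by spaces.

wrist centre = target − a_3·(cos φ, sin φ) = (-1.9998, -8.6600)
cos θ_2 = (78.9947−7²−3²)/(2·7·3) = 0.4999; θ_2 = 60.0084° (elbow-up)
β = atan2(-8.6600,-1.9998) = -103.0028°; ψ = atan2(2.5983,8.4996) = 16.9982°
θ_1 = β − ψ = -120.0010°
θ_3 = φ − θ_1 − θ_2 = -90.0074° (wrapped to (-180°,180°])

-120.001 60.008 -90.007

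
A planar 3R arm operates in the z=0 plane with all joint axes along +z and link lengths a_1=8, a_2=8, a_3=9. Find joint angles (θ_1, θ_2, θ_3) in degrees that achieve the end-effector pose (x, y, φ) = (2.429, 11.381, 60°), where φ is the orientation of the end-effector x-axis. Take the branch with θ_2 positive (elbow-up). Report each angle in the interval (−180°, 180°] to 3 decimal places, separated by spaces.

wrist centre = target − a_3·(cos φ, sin φ) = (-2.0710, 3.5868)
cos θ_2 = (17.1540−8²−8²)/(2·8·8) = -0.8660; θ_2 = 149.9953° (elbow-up)
β = atan2(3.5868,-2.0710) = 120.0021°; ψ = atan2(4.0006,1.0721) = 74.9977°
θ_1 = β − ψ = 45.0045°
θ_3 = φ − θ_1 − θ_2 = -134.9998° (wrapped to (-180°,180°])

45.004 149.995 -135.000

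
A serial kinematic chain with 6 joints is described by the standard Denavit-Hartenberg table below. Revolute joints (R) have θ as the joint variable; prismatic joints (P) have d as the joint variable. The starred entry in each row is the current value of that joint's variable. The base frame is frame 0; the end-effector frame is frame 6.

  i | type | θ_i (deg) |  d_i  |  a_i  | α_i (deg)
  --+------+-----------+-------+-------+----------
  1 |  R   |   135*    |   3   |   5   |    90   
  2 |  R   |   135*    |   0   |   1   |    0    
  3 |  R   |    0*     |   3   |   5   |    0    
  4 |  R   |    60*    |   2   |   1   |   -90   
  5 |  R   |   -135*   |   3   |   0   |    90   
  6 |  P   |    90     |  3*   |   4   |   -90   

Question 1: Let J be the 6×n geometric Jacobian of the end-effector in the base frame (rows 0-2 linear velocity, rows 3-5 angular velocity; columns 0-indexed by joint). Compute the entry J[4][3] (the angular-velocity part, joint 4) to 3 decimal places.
axis z_3 = (0.7071,0.7071,0.0000); lever o_n−o_3 = (-2.1328,1.9612,-6.4713)
cross product → J_v[:, 3] = (-4.5759,4.5759,2.8948)
J_ω[:, 3] = z_3
entry J[4][3] = 0.7071

0.707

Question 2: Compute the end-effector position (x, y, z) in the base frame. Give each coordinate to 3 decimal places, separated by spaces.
after link 1: o_1 = (-3.5355, 3.5355, 3.0000)
after link 2: o_2 = (-3.0355, 3.0355, 3.7071)
after link 3: o_3 = (1.5858, 2.6569, 7.2426)
after link 4: o_4 = (3.6830, 3.3881, 6.9838)
after link 5: o_5 = (3.1340, 3.9371, 4.0860)
after link 6: o_6 = (-0.5470, 4.6180, 0.7714)

-0.547 4.618 0.771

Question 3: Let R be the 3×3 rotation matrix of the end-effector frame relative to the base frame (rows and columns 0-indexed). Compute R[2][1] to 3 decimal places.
-0.183

End-effector y-axis (col 1 of R) = (0.9830,0.0170,-0.1830)
R[2][1] = -0.1830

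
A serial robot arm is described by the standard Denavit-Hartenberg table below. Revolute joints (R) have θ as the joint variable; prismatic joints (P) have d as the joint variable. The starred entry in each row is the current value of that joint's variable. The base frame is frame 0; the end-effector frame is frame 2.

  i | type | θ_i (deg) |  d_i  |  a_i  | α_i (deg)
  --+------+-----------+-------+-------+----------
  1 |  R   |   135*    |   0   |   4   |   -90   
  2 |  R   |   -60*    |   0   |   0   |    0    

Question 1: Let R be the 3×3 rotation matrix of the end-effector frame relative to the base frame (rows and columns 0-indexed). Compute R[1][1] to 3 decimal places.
End-effector y-axis (col 1 of R) = (-0.6124,0.6124,-0.5000)
R[1][1] = 0.6124

0.612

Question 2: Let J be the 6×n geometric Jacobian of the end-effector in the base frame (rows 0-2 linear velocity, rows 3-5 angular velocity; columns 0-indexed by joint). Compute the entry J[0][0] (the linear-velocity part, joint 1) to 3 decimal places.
axis z_0 = ẑ; lever o_n−o_0 = (-2.8284,2.8284,0.0000)
cross product → J_v[:, 0] = (-2.8284,-2.8284,0.0000)
J_ω[:, 0] = z_0
entry J[0][0] = -2.8284

-2.828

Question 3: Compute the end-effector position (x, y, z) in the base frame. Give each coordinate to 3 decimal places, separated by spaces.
-2.828 2.828 0.000

after link 1: o_1 = (-2.8284, 2.8284, 0.0000)
after link 2: o_2 = (-2.8284, 2.8284, 0.0000)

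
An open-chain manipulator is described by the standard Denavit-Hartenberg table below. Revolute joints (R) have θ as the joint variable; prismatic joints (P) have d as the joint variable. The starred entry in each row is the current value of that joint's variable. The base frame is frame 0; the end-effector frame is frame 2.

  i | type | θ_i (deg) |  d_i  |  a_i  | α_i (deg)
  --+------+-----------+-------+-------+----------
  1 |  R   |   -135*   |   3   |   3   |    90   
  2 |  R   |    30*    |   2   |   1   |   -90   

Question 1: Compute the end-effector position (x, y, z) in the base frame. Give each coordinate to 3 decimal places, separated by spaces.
-4.148 -1.319 3.500

after link 1: o_1 = (-2.1213, -2.1213, 3.0000)
after link 2: o_2 = (-4.1479, -1.3195, 3.5000)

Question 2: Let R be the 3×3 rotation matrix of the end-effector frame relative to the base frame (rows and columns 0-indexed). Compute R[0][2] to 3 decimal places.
0.354

End-effector z-axis (col 2 of R) = (0.3536,0.3536,0.8660)
R[0][2] = 0.3536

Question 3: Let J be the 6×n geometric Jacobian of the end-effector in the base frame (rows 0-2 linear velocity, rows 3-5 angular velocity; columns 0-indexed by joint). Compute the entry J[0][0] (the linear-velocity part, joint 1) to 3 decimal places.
1.319

axis z_0 = ẑ; lever o_n−o_0 = (-4.1479,-1.3195,3.5000)
cross product → J_v[:, 0] = (1.3195,-4.1479,0.0000)
J_ω[:, 0] = z_0
entry J[0][0] = 1.3195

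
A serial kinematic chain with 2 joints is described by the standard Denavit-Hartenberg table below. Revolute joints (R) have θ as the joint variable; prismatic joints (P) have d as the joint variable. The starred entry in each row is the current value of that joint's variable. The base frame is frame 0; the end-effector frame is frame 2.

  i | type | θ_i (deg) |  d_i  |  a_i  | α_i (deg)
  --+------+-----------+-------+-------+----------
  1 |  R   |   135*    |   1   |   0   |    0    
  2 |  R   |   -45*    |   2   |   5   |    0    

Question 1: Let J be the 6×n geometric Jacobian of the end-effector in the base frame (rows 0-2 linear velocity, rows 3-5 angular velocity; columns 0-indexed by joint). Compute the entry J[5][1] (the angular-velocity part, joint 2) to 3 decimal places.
1.000

axis z_1 = (0.0000,0.0000,1.0000); lever o_n−o_1 = (0.0000,5.0000,2.0000)
cross product → J_v[:, 1] = (-5.0000,0.0000,0.0000)
J_ω[:, 1] = z_1
entry J[5][1] = 1.0000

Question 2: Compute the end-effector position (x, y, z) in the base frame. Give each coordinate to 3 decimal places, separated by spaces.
0.000 5.000 3.000

after link 1: o_1 = (0.0000, 0.0000, 1.0000)
after link 2: o_2 = (0.0000, 5.0000, 3.0000)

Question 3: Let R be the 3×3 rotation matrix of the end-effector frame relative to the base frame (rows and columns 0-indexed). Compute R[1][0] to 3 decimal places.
End-effector x-axis (col 0 of R) = (0.0000,1.0000,0.0000)
R[1][0] = 1.0000

1.000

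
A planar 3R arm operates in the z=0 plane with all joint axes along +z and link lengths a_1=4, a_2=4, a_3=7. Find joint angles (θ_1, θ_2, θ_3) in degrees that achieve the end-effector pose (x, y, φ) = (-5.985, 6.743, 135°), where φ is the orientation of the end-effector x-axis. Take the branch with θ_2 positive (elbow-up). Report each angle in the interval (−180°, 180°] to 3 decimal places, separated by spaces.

44.999 149.999 -59.997

wrist centre = target − a_3·(cos φ, sin φ) = (-1.0353, 1.7933)
cos θ_2 = (4.2875−4²−4²)/(2·4·4) = -0.8660; θ_2 = 149.9989° (elbow-up)
β = atan2(1.7933,-1.0353) = 119.9980°; ψ = atan2(2.0001,0.5359) = 74.9994°
θ_1 = β − ψ = 44.9986°
θ_3 = φ − θ_1 − θ_2 = -59.9975° (wrapped to (-180°,180°])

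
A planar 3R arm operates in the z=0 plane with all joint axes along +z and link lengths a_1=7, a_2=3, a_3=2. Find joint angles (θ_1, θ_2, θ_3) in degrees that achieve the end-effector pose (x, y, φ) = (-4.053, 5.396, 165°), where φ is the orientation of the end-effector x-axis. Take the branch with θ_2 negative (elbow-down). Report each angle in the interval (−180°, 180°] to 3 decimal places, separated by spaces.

wrist centre = target − a_3·(cos φ, sin φ) = (-2.1211, 4.8784)
cos θ_2 = (28.2977−7²−3²)/(2·7·3) = -0.7072; θ_2 = -135.0074° (elbow-down)
β = atan2(4.8784,-2.1211) = 113.4998°; ψ = atan2(-2.1210,4.8784) = -23.4986°
θ_1 = β − ψ = 136.9983°
θ_3 = φ − θ_1 − θ_2 = 163.0091° (wrapped to (-180°,180°])

136.998 -135.007 163.009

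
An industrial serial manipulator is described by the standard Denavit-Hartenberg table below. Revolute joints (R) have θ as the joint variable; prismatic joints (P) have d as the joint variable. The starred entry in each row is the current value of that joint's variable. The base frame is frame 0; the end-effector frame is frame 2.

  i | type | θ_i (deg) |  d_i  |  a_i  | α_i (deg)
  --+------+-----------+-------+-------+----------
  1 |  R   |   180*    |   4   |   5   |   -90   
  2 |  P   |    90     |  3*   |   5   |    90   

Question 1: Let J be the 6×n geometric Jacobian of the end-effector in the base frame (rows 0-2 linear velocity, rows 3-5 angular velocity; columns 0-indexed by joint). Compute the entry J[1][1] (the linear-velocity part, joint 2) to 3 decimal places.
-1.000

prismatic axis z_1 = (-0.0000,-1.0000,0.0000)
J_v[:, 1] = z_1; J_ω[:, 1] = (0,0,0)
entry J[1][1] = -1.0000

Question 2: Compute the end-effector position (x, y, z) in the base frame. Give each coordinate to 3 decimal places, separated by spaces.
-5.000 -3.000 -1.000

after link 1: o_1 = (-5.0000, 0.0000, 4.0000)
after link 2: o_2 = (-5.0000, -3.0000, -1.0000)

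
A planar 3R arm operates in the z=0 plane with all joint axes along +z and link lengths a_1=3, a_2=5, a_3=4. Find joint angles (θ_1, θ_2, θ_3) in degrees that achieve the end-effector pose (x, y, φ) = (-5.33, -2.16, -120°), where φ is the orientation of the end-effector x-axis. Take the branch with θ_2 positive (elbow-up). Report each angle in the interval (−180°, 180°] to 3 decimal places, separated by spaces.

60.009 134.992 44.999

wrist centre = target − a_3·(cos φ, sin φ) = (-3.3300, 1.3041)
cos θ_2 = (12.7896−3²−5²)/(2·3·5) = -0.7070; θ_2 = 134.9925° (elbow-up)
β = atan2(1.3041,-3.3300) = 158.6136°; ψ = atan2(3.5360,-0.5351) = 98.6048°
θ_1 = β − ψ = 60.0088°
θ_3 = φ − θ_1 − θ_2 = 44.9987° (wrapped to (-180°,180°])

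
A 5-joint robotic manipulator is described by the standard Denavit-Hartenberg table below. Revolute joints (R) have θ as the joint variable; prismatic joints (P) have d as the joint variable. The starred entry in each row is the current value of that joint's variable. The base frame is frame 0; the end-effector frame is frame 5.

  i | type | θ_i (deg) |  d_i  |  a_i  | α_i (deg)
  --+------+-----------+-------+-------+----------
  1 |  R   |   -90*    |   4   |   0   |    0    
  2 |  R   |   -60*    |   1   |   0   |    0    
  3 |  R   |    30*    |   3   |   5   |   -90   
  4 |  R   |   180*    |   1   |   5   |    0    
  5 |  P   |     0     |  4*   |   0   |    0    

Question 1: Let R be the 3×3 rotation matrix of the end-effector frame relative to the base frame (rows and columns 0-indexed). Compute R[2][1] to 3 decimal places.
End-effector y-axis (col 1 of R) = (0.0000,0.0000,1.0000)
R[2][1] = 1.0000

1.000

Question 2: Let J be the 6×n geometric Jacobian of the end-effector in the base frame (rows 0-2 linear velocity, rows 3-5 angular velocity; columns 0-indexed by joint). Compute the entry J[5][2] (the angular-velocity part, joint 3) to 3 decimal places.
axis z_2 = (0.0000,0.0000,1.0000); lever o_n−o_2 = (4.3301,-2.5000,3.0000)
cross product → J_v[:, 2] = (2.5000,4.3301,-0.0000)
J_ω[:, 2] = z_2
entry J[5][2] = 1.0000

1.000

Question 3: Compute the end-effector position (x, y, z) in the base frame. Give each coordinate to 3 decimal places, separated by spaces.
4.330 -2.500 8.000

after link 1: o_1 = (0.0000, 0.0000, 4.0000)
after link 2: o_2 = (0.0000, 0.0000, 5.0000)
after link 3: o_3 = (-2.5000, -4.3301, 8.0000)
after link 4: o_4 = (0.8660, -0.5000, 8.0000)
after link 5: o_5 = (4.3301, -2.5000, 8.0000)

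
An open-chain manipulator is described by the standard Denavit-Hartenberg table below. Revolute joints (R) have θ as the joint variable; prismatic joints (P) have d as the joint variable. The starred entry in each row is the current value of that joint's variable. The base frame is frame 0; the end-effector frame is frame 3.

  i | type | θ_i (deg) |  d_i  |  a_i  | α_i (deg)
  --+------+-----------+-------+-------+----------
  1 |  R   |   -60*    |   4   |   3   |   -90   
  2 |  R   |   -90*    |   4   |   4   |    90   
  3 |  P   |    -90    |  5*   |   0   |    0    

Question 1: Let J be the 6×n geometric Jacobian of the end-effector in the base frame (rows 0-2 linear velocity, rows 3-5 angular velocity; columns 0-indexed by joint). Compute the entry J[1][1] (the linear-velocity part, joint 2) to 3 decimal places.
-3.464

axis z_1 = (0.8660,0.5000,0.0000); lever o_n−o_1 = (0.9641,6.3301,4.0000)
cross product → J_v[:, 1] = (2.0000,-3.4641,5.0000)
J_ω[:, 1] = z_1
entry J[1][1] = -3.4641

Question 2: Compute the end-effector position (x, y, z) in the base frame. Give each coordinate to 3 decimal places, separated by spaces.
after link 1: o_1 = (1.5000, -2.5981, 4.0000)
after link 2: o_2 = (4.9641, -0.5981, 8.0000)
after link 3: o_3 = (2.4641, 3.7321, 8.0000)

2.464 3.732 8.000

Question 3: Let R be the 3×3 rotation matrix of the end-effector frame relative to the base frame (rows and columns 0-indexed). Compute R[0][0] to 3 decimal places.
End-effector x-axis (col 0 of R) = (-0.8660,-0.5000,0.0000)
R[0][0] = -0.8660

-0.866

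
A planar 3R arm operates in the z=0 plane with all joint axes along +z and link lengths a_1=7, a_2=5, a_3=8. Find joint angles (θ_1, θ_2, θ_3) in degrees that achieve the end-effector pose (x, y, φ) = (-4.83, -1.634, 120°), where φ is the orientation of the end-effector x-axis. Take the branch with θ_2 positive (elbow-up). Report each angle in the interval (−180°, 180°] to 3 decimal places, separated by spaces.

wrist centre = target − a_3·(cos φ, sin φ) = (-0.8300, -8.5622)
cos θ_2 = (74.0002−7²−5²)/(2·7·5) = 0.0000; θ_2 = 89.9998° (elbow-up)
β = atan2(-8.5622,-0.8300) = -95.5368°; ψ = atan2(5.0000,7.0000) = 35.5376°
θ_1 = β − ψ = -131.0744°
θ_3 = φ − θ_1 − θ_2 = 161.0746° (wrapped to (-180°,180°])

-131.074 90.000 161.075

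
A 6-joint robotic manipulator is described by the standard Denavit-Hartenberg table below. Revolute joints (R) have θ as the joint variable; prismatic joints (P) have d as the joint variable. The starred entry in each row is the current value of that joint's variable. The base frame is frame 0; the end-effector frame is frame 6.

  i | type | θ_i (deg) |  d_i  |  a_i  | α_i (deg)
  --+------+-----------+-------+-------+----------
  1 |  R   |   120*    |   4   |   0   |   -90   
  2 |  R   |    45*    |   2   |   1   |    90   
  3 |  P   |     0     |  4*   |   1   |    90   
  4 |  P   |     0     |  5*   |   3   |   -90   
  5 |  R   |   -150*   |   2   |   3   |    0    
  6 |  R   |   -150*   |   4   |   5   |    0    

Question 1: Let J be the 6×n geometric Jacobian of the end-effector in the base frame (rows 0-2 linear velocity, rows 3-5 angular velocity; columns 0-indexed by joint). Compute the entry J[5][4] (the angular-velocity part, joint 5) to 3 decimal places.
axis z_4 = (-0.3536,0.6124,0.7071); lever o_n−o_4 = (-4.5376,2.1991,4.3120)
cross product → J_v[:, 4] = (1.0855,-1.6841,2.0012)
J_ω[:, 4] = z_4
entry J[5][4] = 0.7071

0.707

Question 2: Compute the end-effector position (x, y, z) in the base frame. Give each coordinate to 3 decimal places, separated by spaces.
after link 1: o_1 = (0.0000, 0.0000, 4.0000)
after link 2: o_2 = (-2.0856, -0.3876, 3.2929)
after link 3: o_3 = (-3.8534, 2.6742, 5.4142)
after link 4: o_4 = (-0.5839, 7.0114, 3.2929)
after link 5: o_5 = (0.9266, 7.3951, 6.5442)
after link 6: o_6 = (-5.1215, 9.2105, 7.6049)

-5.122 9.210 7.605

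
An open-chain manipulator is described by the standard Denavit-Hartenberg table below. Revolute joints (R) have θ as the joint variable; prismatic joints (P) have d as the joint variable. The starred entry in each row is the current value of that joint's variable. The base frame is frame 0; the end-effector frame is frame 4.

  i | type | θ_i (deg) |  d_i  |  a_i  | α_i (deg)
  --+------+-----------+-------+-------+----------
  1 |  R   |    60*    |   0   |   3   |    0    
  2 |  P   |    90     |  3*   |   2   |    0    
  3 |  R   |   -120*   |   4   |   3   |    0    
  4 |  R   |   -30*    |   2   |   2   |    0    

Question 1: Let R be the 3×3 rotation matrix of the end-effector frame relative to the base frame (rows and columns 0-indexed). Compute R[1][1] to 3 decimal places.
End-effector y-axis (col 1 of R) = (-0.0000,1.0000,0.0000)
R[1][1] = 1.0000

1.000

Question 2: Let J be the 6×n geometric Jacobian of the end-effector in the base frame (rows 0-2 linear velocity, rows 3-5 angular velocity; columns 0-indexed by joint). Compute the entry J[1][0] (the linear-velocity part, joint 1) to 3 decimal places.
axis z_0 = ẑ; lever o_n−o_0 = (4.3660,5.0981,9.0000)
cross product → J_v[:, 0] = (-5.0981,4.3660,0.0000)
J_ω[:, 0] = z_0
entry J[1][0] = 4.3660

4.366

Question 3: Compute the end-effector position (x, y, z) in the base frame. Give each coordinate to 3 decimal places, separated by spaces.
after link 1: o_1 = (1.5000, 2.5981, 0.0000)
after link 2: o_2 = (-0.2321, 3.5981, 3.0000)
after link 3: o_3 = (2.3660, 5.0981, 7.0000)
after link 4: o_4 = (4.3660, 5.0981, 9.0000)

4.366 5.098 9.000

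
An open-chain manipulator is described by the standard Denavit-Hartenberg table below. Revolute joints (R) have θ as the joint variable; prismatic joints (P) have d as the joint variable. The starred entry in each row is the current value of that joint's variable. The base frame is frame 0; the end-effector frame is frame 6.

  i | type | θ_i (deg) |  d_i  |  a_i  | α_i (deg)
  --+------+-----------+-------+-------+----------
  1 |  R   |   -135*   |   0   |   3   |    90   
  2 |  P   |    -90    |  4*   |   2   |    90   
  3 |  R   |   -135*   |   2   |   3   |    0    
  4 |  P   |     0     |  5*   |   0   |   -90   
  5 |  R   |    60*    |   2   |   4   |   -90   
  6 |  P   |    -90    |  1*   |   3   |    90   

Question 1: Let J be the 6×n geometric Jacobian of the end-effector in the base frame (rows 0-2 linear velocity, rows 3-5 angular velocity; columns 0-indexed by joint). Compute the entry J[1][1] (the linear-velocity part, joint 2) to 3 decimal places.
0.707

prismatic axis z_1 = (-0.7071,0.7071,0.0000)
J_v[:, 1] = z_1; J_ω[:, 1] = (0,0,0)
entry J[1][1] = 0.7071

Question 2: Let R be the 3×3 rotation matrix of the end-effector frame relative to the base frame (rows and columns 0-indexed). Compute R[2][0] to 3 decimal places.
End-effector x-axis (col 0 of R) = (0.5000,-0.5000,-0.7071)
R[2][0] = -0.7071

-0.707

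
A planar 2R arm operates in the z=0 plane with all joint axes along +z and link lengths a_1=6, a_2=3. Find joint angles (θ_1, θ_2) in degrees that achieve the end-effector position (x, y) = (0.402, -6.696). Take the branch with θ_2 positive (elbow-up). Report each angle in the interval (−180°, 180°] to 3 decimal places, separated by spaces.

-113.130 90.003

cos θ_2 = (44.9980−6²−3²)/(2·6·3) = -0.0001; θ_2 = 90.0032° (elbow-up)
β = atan2(-6.6960,0.4020) = -86.5643°; ψ = atan2(3.0000,5.9998) = 26.5657°
θ_1 = β − ψ = -113.1300°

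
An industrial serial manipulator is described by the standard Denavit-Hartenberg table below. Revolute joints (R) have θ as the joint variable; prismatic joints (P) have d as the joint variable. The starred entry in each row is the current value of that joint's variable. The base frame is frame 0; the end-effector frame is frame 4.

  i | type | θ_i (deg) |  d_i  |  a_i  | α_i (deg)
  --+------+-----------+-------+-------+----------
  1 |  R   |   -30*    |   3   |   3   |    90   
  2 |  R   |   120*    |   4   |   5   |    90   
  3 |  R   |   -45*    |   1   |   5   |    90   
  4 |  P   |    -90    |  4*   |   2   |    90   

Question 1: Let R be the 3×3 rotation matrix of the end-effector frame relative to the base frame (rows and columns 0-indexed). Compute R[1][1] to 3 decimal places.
End-effector y-axis (col 1 of R) = (0.6597,0.4356,-0.6124)
R[1][1] = 0.4356

0.436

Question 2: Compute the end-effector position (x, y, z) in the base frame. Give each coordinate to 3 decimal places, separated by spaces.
0.559 2.407 7.442

after link 1: o_1 = (2.5981, -1.5000, 3.0000)
after link 2: o_2 = (-1.5670, -3.7141, 7.3301)
after link 3: o_3 = (-0.5802, -0.2014, 10.8920)
after link 4: o_4 = (0.5588, 2.4070, 7.4425)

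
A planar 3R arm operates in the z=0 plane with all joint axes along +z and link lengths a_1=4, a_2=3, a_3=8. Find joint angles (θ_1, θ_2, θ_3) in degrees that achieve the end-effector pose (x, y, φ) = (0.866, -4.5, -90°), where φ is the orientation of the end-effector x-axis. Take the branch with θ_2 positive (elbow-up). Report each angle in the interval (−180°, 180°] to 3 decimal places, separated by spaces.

wrist centre = target − a_3·(cos φ, sin φ) = (0.8660, 3.5000)
cos θ_2 = (13.0000−4²−3²)/(2·4·3) = -0.5000; θ_2 = 120.0001° (elbow-up)
β = atan2(3.5000,0.8660) = 76.1025°; ψ = atan2(2.5981,2.5000) = 46.1021°
θ_1 = β − ψ = 30.0004°
θ_3 = φ − θ_1 − θ_2 = 119.9995° (wrapped to (-180°,180°])

30.000 120.000 120.000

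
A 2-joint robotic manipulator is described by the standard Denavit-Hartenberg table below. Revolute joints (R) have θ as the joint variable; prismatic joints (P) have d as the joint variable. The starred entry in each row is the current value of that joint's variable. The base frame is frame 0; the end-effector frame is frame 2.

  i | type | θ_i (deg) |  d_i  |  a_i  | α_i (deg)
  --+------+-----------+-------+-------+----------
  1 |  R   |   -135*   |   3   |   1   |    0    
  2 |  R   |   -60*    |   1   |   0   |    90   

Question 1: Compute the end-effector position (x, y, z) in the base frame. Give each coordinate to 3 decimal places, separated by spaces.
after link 1: o_1 = (-0.7071, -0.7071, 3.0000)
after link 2: o_2 = (-0.7071, -0.7071, 4.0000)

-0.707 -0.707 4.000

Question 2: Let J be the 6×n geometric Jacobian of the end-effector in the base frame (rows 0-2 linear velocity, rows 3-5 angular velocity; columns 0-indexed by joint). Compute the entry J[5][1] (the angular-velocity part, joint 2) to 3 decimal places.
1.000

axis z_1 = (0.0000,0.0000,1.0000); lever o_n−o_1 = (0.0000,0.0000,1.0000)
cross product → J_v[:, 1] = (0.0000,0.0000,0.0000)
J_ω[:, 1] = z_1
entry J[5][1] = 1.0000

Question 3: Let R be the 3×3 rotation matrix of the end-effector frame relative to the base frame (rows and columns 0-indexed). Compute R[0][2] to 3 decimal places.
0.259

End-effector z-axis (col 2 of R) = (0.2588,0.9659,0.0000)
R[0][2] = 0.2588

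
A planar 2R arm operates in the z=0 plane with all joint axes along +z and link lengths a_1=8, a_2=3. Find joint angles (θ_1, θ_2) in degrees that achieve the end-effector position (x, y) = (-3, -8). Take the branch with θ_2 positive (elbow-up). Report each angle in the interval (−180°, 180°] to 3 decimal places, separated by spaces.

-131.112 90.000

cos θ_2 = (73.0000−8²−3²)/(2·8·3) = 0.0000; θ_2 = 90.0000° (elbow-up)
β = atan2(-8.0000,-3.0000) = -110.5560°; ψ = atan2(3.0000,8.0000) = 20.5560°
θ_1 = β − ψ = -131.1121°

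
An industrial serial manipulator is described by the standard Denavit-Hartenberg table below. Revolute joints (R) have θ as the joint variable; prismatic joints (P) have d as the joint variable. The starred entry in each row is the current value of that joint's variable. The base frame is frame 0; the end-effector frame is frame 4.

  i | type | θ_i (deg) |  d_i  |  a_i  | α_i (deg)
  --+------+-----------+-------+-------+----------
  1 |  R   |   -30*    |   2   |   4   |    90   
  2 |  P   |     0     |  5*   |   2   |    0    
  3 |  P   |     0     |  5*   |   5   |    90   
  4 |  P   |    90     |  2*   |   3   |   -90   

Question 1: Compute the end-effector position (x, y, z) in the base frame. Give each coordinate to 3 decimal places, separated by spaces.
after link 1: o_1 = (3.4641, -2.0000, 2.0000)
after link 2: o_2 = (2.6962, -7.3301, 2.0000)
after link 3: o_3 = (4.5263, -14.1603, 2.0000)
after link 4: o_4 = (3.0263, -16.7583, 0.0000)

3.026 -16.758 0.000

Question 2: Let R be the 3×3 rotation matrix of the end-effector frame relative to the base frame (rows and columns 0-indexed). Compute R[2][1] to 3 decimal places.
1.000

End-effector y-axis (col 1 of R) = (0.0000,0.0000,1.0000)
R[2][1] = 1.0000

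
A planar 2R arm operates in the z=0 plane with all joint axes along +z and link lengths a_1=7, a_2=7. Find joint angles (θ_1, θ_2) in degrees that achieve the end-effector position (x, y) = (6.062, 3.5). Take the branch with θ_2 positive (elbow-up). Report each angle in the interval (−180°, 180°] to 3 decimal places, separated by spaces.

cos θ_2 = (48.9978−7²−7²)/(2·7·7) = -0.5000; θ_2 = 120.0015° (elbow-up)
β = atan2(3.5000,6.0620) = 30.0007°; ψ = atan2(6.0621,3.4998) = 60.0007°
θ_1 = β − ψ = -30.0000°

-30.000 120.001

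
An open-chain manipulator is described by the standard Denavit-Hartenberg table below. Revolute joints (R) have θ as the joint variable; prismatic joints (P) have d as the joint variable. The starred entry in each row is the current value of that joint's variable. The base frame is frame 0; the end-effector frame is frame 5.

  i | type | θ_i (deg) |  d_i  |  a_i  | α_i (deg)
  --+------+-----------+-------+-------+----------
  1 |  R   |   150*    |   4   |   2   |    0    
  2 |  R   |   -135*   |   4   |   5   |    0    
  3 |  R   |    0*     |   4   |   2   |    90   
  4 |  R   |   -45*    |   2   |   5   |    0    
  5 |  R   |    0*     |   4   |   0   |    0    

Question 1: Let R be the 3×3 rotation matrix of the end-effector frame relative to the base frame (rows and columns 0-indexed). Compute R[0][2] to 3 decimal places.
0.259

End-effector z-axis (col 2 of R) = (0.2588,-0.9659,0.0000)
R[0][2] = 0.2588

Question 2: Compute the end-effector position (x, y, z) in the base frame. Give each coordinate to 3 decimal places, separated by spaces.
after link 1: o_1 = (-1.7321, 1.0000, 4.0000)
after link 2: o_2 = (3.0976, 2.2941, 8.0000)
after link 3: o_3 = (5.0294, 2.8117, 12.0000)
after link 4: o_4 = (8.9621, 1.7949, 8.4645)
after link 5: o_5 = (9.9974, -2.0688, 8.4645)

9.997 -2.069 8.464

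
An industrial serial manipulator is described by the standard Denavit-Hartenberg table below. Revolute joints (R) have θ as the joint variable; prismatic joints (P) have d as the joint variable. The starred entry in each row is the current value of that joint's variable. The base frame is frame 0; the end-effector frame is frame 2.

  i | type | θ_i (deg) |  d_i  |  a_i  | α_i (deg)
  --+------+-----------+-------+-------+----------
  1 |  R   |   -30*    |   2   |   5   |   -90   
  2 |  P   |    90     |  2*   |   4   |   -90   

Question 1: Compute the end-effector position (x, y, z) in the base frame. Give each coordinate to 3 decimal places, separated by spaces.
5.330 -0.768 -2.000

after link 1: o_1 = (4.3301, -2.5000, 2.0000)
after link 2: o_2 = (5.3301, -0.7679, -2.0000)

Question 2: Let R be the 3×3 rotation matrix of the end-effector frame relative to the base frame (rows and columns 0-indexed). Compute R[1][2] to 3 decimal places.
0.500

End-effector z-axis (col 2 of R) = (-0.8660,0.5000,-0.0000)
R[1][2] = 0.5000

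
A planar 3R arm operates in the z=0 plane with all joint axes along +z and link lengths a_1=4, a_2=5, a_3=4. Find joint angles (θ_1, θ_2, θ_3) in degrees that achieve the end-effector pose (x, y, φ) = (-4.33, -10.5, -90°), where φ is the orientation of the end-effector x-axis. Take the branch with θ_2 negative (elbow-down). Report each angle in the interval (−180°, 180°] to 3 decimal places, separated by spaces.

wrist centre = target − a_3·(cos φ, sin φ) = (-4.3300, -6.5000)
cos θ_2 = (60.9989−4²−5²)/(2·4·5) = 0.5000; θ_2 = -60.0018° (elbow-down)
β = atan2(-6.5000,-4.3300) = -123.6697°; ψ = atan2(-4.3302,6.4999) = -33.6715°
θ_1 = β − ψ = -89.9982°
θ_3 = φ − θ_1 − θ_2 = 60.0000° (wrapped to (-180°,180°])

-89.998 -60.002 60.000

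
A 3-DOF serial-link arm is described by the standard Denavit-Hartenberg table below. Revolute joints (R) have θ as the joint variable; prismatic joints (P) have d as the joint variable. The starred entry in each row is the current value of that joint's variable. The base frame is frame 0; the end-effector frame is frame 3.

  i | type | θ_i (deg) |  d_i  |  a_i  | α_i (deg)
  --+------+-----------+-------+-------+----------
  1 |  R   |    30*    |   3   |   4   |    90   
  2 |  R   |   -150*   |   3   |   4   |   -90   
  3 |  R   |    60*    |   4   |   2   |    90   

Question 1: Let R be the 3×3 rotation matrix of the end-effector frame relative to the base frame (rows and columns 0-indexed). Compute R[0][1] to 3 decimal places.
0.433

End-effector y-axis (col 1 of R) = (0.4330,0.2500,-0.8660)
R[0][1] = 0.4330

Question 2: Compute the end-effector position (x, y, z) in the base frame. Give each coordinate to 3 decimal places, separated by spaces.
after link 1: o_1 = (3.4641, 2.0000, 3.0000)
after link 2: o_2 = (1.9641, -2.3301, 1.0000)
after link 3: o_3 = (2.0801, -0.2631, -2.9641)

2.080 -0.263 -2.964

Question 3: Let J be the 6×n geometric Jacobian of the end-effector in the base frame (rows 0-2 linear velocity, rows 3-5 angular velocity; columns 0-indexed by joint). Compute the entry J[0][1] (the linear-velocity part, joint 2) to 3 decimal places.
axis z_1 = (0.5000,-0.8660,0.0000); lever o_n−o_1 = (-1.3840,-2.2631,-5.9641)
cross product → J_v[:, 1] = (5.1651,2.9821,-2.3301)
J_ω[:, 1] = z_1
entry J[0][1] = 5.1651

5.165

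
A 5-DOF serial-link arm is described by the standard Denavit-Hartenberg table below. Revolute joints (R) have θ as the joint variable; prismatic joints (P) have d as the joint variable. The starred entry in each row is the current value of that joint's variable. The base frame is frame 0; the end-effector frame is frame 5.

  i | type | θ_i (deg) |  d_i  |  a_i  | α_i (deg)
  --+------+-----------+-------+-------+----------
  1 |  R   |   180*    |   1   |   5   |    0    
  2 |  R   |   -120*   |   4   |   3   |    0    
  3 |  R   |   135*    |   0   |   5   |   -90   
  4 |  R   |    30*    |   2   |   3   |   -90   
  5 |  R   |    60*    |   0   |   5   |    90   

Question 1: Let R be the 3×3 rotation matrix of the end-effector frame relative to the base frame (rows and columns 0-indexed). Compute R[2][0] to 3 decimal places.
End-effector x-axis (col 0 of R) = (-0.6424,0.7244,-0.2500)
R[2][0] = -0.2500

-0.250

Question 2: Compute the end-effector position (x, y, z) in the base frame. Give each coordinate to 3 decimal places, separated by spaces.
-13.534 2.322 2.250

after link 1: o_1 = (-5.0000, 0.0000, 1.0000)
after link 2: o_2 = (-3.5000, 2.5981, 5.0000)
after link 3: o_3 = (-8.3296, 1.3040, 5.0000)
after link 4: o_4 = (-10.3215, -1.3003, 3.5000)
after link 5: o_5 = (-13.5336, 2.3219, 2.2500)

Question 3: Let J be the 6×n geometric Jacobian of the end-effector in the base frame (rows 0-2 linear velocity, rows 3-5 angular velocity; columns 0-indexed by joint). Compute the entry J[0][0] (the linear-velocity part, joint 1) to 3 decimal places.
-2.322

axis z_0 = ẑ; lever o_n−o_0 = (-13.5336,2.3219,2.2500)
cross product → J_v[:, 0] = (-2.3219,-13.5336,0.0000)
J_ω[:, 0] = z_0
entry J[0][0] = -2.3219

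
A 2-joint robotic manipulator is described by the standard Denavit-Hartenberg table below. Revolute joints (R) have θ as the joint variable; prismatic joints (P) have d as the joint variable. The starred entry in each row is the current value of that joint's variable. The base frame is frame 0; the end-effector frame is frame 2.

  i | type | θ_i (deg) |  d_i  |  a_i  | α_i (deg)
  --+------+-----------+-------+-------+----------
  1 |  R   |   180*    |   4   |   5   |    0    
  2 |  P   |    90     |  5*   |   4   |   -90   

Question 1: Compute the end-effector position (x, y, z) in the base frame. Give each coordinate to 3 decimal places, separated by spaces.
-5.000 -4.000 9.000

after link 1: o_1 = (-5.0000, 0.0000, 4.0000)
after link 2: o_2 = (-5.0000, -4.0000, 9.0000)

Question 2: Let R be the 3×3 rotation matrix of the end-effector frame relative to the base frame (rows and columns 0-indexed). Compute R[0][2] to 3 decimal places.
1.000

End-effector z-axis (col 2 of R) = (1.0000,-0.0000,0.0000)
R[0][2] = 1.0000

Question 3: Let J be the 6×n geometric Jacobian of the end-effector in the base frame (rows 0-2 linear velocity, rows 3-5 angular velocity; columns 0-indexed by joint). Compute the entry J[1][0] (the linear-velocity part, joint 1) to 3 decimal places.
-5.000

axis z_0 = ẑ; lever o_n−o_0 = (-5.0000,-4.0000,9.0000)
cross product → J_v[:, 0] = (4.0000,-5.0000,0.0000)
J_ω[:, 0] = z_0
entry J[1][0] = -5.0000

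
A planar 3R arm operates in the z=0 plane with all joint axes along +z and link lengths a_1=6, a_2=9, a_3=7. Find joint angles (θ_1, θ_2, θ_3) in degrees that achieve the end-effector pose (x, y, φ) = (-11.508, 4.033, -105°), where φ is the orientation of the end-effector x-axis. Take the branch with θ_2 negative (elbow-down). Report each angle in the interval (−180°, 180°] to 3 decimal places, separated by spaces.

wrist centre = target − a_3·(cos φ, sin φ) = (-9.6963, 10.7945)
cos θ_2 = (210.5384−6²−9²)/(2·6·9) = 0.8661; θ_2 = -29.9919° (elbow-down)
β = atan2(10.7945,-9.6963) = 131.9321°; ψ = atan2(-4.4989,13.7949) = -18.0626°
θ_1 = β − ψ = 149.9947°
θ_3 = φ − θ_1 − θ_2 = 134.9971° (wrapped to (-180°,180°])

149.995 -29.992 134.997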